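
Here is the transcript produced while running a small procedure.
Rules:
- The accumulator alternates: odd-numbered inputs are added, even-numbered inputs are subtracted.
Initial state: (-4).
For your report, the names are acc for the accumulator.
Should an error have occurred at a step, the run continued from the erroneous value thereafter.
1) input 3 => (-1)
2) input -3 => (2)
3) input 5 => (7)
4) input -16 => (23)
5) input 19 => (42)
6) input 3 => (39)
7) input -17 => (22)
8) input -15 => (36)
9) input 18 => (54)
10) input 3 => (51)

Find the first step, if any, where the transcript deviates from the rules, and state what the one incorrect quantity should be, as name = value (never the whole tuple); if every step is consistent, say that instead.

step 8, acc = 37

step 1: acc = -4 + 3 = -1 -> confirmed correct
step 2: acc = -1 - -3 = 2 -> exactly as logged
step 3: acc = 2 + 5 = 7 -> checks out
step 4: acc = 7 - -16 = 23 -> exactly as logged
step 5: acc = 23 + 19 = 42 -> matches
step 6: acc = 42 - 3 = 39 -> consistent with the transcript
step 7: acc = 39 + -17 = 22 -> consistent with the transcript
step 8: acc = 22 - -15 = 37 -> the transcript has a different value
Conclusion: step 8 carries the first error; the entry should be acc = 37.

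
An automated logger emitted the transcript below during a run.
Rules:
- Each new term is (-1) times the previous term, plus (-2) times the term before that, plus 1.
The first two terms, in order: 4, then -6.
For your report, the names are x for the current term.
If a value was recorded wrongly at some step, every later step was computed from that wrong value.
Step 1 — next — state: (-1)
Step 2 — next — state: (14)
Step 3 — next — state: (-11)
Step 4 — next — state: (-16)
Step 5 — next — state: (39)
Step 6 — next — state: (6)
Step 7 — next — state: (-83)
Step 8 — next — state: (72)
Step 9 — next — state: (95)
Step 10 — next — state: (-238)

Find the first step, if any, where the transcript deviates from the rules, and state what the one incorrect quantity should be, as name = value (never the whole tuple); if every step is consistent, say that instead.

step 6, x = -6

Step 1: x = -1*(-6) + (-2)*(4) + (1) = -1 — matches.
Step 2: x = -1*(-1) + (-2)*(-6) + (1) = 14 — same as recorded.
Step 3: x = -1*(14) + (-2)*(-1) + (1) = -11 — agrees with the transcript.
Step 4: x = -1*(-11) + (-2)*(14) + (1) = -16 — consistent with the transcript.
Step 5: x = -1*(-16) + (-2)*(-11) + (1) = 39 — consistent with the transcript.
Step 6: x = -1*(39) + (-2)*(-16) + (1) = -6 — first mismatch against the transcript.
That makes step 6 the first incorrect line — x = -6 is what it should show.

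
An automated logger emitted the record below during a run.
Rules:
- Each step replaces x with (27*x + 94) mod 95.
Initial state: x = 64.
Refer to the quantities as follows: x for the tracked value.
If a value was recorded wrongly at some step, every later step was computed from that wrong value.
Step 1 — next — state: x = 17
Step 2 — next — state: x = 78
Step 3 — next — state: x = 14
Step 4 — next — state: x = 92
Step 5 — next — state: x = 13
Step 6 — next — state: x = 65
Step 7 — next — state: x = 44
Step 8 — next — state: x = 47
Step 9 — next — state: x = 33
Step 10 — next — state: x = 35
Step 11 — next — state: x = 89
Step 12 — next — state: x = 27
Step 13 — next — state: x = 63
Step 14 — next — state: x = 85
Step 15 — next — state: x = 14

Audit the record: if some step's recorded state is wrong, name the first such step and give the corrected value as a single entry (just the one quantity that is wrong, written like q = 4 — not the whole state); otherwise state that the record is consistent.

step 3, x = 15

1. x = (27*64 + 94) mod 95 = 17 (confirmed correct)
2. x = (27*17 + 94) mod 95 = 78 (exactly as logged)
3. x = (27*78 + 94) mod 95 = 15 (the entry is off here)
First deviation found at step 3; the corrected entry is x = 15.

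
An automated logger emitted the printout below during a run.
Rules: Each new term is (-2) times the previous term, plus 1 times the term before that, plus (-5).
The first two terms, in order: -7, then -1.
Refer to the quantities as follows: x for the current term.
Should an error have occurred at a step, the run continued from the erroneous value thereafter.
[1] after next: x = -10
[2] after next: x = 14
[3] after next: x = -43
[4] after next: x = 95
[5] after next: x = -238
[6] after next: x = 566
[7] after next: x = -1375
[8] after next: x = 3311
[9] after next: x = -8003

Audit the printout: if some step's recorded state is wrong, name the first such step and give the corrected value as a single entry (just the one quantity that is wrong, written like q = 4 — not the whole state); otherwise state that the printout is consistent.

step 1: x = -2*(-1) + (1)*(-7) + (-5) = -10 -> confirmed correct
step 2: x = -2*(-10) + (1)*(-1) + (-5) = 14 -> same as recorded
step 3: x = -2*(14) + (1)*(-10) + (-5) = -43 -> same as recorded
step 4: x = -2*(-43) + (1)*(14) + (-5) = 95 -> consistent with the printout
step 5: x = -2*(95) + (1)*(-43) + (-5) = -238 -> exactly as logged
step 6: x = -2*(-238) + (1)*(95) + (-5) = 566 -> exactly as logged
step 7: x = -2*(566) + (1)*(-238) + (-5) = -1375 -> consistent with the printout
step 8: x = -2*(-1375) + (1)*(566) + (-5) = 3311 -> in agreement
step 9: x = -2*(3311) + (1)*(-1375) + (-5) = -8002 -> this is not what the printout shows
Step 9 is the first one off; corrected, x = -8002.

step 9, x = -8002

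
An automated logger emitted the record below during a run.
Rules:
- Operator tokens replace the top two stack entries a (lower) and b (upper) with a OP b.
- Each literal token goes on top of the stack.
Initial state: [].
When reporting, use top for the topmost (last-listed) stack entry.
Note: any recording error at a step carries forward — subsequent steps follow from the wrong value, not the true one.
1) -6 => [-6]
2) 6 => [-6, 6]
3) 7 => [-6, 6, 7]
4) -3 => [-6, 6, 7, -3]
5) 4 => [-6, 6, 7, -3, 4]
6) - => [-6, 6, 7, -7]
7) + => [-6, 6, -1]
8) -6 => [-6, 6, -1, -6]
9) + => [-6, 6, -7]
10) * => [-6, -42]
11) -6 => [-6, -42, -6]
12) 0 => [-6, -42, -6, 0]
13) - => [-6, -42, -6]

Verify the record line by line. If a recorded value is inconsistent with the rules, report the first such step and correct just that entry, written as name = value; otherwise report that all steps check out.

step 7, top = 0

Step 1: push -6: top = -6 — verified.
Step 2: push 6: top = 6 — verified.
Step 3: push 7: top = 7 — in agreement.
Step 4: push -3: top = -3 — consistent with the record.
Step 5: push 4: top = 4 — same as recorded.
Step 6: -3 - 4 = -7 — no discrepancy.
Step 7: 7 + -7 = 0 — this is not what the record shows.
First incorrect step: 7; the correct value is top = 0.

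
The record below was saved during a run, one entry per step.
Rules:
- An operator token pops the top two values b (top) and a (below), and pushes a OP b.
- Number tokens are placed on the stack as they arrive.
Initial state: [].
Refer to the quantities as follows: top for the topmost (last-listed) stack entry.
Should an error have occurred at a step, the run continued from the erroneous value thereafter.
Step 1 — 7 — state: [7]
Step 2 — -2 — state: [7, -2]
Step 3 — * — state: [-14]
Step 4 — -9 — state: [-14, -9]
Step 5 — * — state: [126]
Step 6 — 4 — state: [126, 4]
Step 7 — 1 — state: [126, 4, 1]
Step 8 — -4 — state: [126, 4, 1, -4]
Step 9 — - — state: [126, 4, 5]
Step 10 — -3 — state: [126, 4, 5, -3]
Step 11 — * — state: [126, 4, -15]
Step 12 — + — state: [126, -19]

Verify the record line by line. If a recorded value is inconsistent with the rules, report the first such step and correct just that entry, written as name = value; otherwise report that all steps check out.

step 12, top = -11

step 1: push 7: top = 7 -> in agreement
step 2: push -2: top = -2 -> exactly as logged
step 3: 7 * -2 = -14 -> in agreement
step 4: push -9: top = -9 -> same as recorded
step 5: -14 * -9 = 126 -> same as recorded
step 6: push 4: top = 4 -> confirmed correct
step 7: push 1: top = 1 -> verified
step 8: push -4: top = -4 -> verified
step 9: 1 - -4 = 5 -> in agreement
step 10: push -3: top = -3 -> in agreement
step 11: 5 * -3 = -15 -> agrees with the record
step 12: 4 + -15 = -11 -> the record has a different value
First incorrect step: 12; the correct value is top = -11.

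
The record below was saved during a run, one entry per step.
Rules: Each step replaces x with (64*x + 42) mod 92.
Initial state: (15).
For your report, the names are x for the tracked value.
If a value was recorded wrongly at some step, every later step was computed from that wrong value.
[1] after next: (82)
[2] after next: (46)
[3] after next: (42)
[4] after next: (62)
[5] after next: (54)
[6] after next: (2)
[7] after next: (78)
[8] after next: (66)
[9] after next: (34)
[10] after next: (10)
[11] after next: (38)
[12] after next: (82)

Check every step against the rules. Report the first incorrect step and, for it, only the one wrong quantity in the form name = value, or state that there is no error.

no error

Recomputing the run from the initial state:
step 1: x = 82
step 2: x = 46
step 3: x = 42
step 4: x = 62
step 5: x = 54
step 6: x = 2
step 7: x = 78
step 8: x = 66
step 9: x = 34
step 10: x = 10
step 11: x = 38
step 12: x = 82
This matches the record at every step.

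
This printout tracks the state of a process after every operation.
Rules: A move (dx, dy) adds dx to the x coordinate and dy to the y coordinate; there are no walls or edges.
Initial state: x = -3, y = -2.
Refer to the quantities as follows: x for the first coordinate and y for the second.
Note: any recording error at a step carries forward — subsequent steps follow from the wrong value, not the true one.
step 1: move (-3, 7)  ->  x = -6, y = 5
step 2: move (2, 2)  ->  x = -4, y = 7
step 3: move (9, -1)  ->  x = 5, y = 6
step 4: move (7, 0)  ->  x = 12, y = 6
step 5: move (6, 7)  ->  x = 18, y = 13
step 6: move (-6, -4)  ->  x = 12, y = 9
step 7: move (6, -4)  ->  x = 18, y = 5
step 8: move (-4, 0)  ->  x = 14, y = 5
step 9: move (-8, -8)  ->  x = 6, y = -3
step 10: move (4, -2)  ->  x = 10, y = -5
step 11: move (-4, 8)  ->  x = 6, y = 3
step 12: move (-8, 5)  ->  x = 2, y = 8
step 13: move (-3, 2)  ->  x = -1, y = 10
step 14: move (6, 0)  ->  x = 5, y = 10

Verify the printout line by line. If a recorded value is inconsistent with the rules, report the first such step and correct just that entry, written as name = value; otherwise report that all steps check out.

step 12, x = -2

Recomputing the run from the initial state:
step 1: x = -6, y = 5
step 2: x = -4, y = 7
step 3: x = 5, y = 6
step 4: x = 12, y = 6
step 5: x = 18, y = 13
step 6: x = 12, y = 9
step 7: x = 18, y = 5
step 8: x = 14, y = 5
step 9: x = 6, y = -3
step 10: x = 10, y = -5
step 11: x = 6, y = 3
step 12: x = -2, y = 8
step 13: x = -5, y = 10
step 14: x = 1, y = 10
The first disagreement with the printout is at step 12, where the value should be x = -2.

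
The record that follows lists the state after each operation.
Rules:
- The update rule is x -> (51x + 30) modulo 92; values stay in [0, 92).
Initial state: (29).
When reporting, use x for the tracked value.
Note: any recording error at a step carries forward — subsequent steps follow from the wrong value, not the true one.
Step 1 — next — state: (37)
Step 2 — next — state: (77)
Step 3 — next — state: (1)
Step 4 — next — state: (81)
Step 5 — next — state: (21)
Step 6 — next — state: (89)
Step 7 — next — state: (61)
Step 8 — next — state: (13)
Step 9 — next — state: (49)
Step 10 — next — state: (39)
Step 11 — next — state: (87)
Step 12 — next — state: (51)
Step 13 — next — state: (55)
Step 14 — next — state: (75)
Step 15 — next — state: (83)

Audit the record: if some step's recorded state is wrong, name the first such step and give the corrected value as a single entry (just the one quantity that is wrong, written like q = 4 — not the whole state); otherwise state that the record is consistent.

1. x = (51*29 + 30) mod 92 = 37 (checks out)
2. x = (51*37 + 30) mod 92 = 77 (same as recorded)
3. x = (51*77 + 30) mod 92 = 1 (verified)
4. x = (51*1 + 30) mod 92 = 81 (agrees with the record)
5. x = (51*81 + 30) mod 92 = 21 (verified)
6. x = (51*21 + 30) mod 92 = 89 (consistent with the record)
7. x = (51*89 + 30) mod 92 = 61 (confirmed correct)
8. x = (51*61 + 30) mod 92 = 13 (confirmed correct)
9. x = (51*13 + 30) mod 92 = 49 (consistent with the record)
10. x = (51*49 + 30) mod 92 = 45 (not what was recorded)
The earliest wrong entry is at step 10: it should read x = 45.

step 10, x = 45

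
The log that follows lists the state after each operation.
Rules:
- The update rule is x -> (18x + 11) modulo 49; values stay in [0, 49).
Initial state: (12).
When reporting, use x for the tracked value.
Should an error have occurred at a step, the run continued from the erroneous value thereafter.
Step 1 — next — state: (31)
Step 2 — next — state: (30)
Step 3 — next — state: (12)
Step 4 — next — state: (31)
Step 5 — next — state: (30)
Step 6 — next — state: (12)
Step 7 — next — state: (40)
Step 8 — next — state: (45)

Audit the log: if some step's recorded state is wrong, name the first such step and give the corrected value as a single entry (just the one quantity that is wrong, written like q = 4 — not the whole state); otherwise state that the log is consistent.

Step 1: x = (18*12 + 11) mod 49 = 31 — same as recorded.
Step 2: x = (18*31 + 11) mod 49 = 30 — exactly as logged.
Step 3: x = (18*30 + 11) mod 49 = 12 — in agreement.
Step 4: x = (18*12 + 11) mod 49 = 31 — confirmed correct.
Step 5: x = (18*31 + 11) mod 49 = 30 — no discrepancy.
Step 6: x = (18*30 + 11) mod 49 = 12 — exactly as logged.
Step 7: x = (18*12 + 11) mod 49 = 31 — this is not what the log shows.
So the first discrepancy is step 7, where the right value is x = 31.

step 7, x = 31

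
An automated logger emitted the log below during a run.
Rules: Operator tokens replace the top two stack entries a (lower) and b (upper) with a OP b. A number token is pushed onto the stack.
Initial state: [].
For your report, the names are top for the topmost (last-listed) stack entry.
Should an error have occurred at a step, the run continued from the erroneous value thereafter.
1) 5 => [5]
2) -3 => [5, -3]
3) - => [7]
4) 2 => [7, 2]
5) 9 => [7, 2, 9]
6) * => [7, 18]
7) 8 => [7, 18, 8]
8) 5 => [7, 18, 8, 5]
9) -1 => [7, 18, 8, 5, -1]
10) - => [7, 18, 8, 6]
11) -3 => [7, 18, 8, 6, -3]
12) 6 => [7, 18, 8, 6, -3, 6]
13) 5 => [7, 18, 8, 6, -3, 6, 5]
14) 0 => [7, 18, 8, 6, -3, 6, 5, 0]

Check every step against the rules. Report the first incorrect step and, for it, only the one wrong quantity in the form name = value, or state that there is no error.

1. push 5: top = 5 (agrees with the log)
2. push -3: top = -3 (in agreement)
3. 5 - -3 = 8 (this is not what the log shows)
The audit stops at step 3: the recorded entry is wrong and should be top = 8.

step 3, top = 8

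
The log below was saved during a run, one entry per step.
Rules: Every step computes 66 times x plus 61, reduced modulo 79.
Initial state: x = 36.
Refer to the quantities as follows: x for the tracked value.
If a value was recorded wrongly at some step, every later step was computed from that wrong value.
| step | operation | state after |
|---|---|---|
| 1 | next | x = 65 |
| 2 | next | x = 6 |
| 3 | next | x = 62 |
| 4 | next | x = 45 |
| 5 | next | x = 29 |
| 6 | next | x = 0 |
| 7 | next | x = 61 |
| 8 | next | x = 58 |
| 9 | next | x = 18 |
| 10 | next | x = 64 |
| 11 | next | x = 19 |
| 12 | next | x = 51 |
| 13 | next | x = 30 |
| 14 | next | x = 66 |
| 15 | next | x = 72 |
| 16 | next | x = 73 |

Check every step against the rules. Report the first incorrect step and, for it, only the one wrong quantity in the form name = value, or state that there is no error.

Recomputing the run from the initial state:
step 1: x = 67
step 2: x = 59
step 3: x = 5
step 4: x = 75
step 5: x = 34
step 6: x = 14
step 7: x = 37
step 8: x = 54
step 9: x = 70
step 10: x = 20
step 11: x = 38
step 12: x = 41
step 13: x = 2
step 14: x = 35
step 15: x = 1
step 16: x = 48
The first disagreement with the log is at step 1, where the value should be x = 67.

step 1, x = 67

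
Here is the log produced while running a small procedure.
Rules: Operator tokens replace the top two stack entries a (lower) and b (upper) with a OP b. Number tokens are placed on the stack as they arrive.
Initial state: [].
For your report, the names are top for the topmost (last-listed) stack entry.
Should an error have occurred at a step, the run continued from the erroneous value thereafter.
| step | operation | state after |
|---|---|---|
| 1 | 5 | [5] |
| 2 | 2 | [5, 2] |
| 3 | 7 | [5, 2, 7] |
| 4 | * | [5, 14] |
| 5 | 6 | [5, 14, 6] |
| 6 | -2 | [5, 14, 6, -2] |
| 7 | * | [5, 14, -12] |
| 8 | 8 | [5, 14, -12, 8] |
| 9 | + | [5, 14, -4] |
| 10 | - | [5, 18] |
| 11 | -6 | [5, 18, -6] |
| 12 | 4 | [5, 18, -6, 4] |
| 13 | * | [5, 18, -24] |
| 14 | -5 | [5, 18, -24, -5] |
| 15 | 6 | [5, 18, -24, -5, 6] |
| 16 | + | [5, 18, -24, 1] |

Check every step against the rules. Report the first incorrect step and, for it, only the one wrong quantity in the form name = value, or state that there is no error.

Recomputing the run from the initial state:
step 1: [5]
step 2: [5, 2]
step 3: [5, 2, 7]
step 4: [5, 14]
step 5: [5, 14, 6]
step 6: [5, 14, 6, -2]
step 7: [5, 14, -12]
step 8: [5, 14, -12, 8]
step 9: [5, 14, -4]
step 10: [5, 18]
step 11: [5, 18, -6]
step 12: [5, 18, -6, 4]
step 13: [5, 18, -24]
step 14: [5, 18, -24, -5]
step 15: [5, 18, -24, -5, 6]
step 16: [5, 18, -24, 1]
This matches the log at every step.

no error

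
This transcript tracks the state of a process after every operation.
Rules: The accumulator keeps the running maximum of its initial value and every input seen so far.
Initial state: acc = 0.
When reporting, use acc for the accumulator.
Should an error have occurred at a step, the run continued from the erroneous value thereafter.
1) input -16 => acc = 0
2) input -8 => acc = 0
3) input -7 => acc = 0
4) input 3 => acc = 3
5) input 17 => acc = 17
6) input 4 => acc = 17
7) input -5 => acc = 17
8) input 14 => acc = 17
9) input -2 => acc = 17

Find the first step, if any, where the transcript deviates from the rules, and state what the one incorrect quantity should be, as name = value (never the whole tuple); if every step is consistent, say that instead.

no error

Recomputing the run from the initial state:
step 1: acc = 0
step 2: acc = 0
step 3: acc = 0
step 4: acc = 3
step 5: acc = 17
step 6: acc = 17
step 7: acc = 17
step 8: acc = 17
step 9: acc = 17
This matches the transcript at every step.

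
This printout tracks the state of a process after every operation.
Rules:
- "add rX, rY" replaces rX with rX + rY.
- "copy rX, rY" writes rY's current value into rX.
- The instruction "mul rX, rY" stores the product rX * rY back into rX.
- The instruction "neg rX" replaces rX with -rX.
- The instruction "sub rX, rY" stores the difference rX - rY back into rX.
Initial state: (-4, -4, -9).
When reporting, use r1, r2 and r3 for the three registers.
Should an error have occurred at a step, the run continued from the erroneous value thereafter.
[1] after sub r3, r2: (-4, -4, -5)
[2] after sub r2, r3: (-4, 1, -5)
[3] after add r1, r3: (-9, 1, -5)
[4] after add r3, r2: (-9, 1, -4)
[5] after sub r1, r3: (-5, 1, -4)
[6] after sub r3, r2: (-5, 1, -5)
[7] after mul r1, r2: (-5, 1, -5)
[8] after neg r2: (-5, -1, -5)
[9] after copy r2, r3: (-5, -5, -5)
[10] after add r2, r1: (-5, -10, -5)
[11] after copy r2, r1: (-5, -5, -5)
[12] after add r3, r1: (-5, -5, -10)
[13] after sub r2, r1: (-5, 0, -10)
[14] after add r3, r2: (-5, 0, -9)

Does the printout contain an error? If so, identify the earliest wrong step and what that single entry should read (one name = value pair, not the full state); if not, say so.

step 14, r3 = -10

Recomputing the run from the initial state:
step 1: r1 = -4, r2 = -4, r3 = -5
step 2: r1 = -4, r2 = 1, r3 = -5
step 3: r1 = -9, r2 = 1, r3 = -5
step 4: r1 = -9, r2 = 1, r3 = -4
step 5: r1 = -5, r2 = 1, r3 = -4
step 6: r1 = -5, r2 = 1, r3 = -5
step 7: r1 = -5, r2 = 1, r3 = -5
step 8: r1 = -5, r2 = -1, r3 = -5
step 9: r1 = -5, r2 = -5, r3 = -5
step 10: r1 = -5, r2 = -10, r3 = -5
step 11: r1 = -5, r2 = -5, r3 = -5
step 12: r1 = -5, r2 = -5, r3 = -10
step 13: r1 = -5, r2 = 0, r3 = -10
step 14: r1 = -5, r2 = 0, r3 = -10
The first disagreement with the printout is at step 14, where the value should be r3 = -10.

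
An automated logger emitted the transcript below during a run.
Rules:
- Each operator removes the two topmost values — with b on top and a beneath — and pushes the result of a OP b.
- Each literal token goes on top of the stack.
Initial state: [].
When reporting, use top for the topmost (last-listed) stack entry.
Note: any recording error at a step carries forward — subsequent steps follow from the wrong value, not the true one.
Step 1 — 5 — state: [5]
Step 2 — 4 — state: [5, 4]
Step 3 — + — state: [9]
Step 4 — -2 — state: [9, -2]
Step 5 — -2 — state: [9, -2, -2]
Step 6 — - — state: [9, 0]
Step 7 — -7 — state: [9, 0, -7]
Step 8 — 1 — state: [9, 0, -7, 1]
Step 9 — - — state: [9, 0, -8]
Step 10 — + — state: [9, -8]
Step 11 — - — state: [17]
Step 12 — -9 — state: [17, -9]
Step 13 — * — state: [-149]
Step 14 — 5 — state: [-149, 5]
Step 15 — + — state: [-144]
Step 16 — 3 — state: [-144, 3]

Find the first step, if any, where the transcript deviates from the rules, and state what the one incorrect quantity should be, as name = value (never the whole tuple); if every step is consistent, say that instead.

step 13, top = -153

Step 1: push 5: top = 5 — exactly as logged.
Step 2: push 4: top = 4 — in agreement.
Step 3: 5 + 4 = 9 — matches.
Step 4: push -2: top = -2 — checks out.
Step 5: push -2: top = -2 — confirmed correct.
Step 6: -2 - -2 = 0 — exactly as logged.
Step 7: push -7: top = -7 — no discrepancy.
Step 8: push 1: top = 1 — same as recorded.
Step 9: -7 - 1 = -8 — checks out.
Step 10: 0 + -8 = -8 — verified.
Step 11: 9 - -8 = 17 — same as recorded.
Step 12: push -9: top = -9 — agrees with the transcript.
Step 13: 17 * -9 = -153 — the entry is off here.
Conclusion: step 13 carries the first error; the entry should be top = -153.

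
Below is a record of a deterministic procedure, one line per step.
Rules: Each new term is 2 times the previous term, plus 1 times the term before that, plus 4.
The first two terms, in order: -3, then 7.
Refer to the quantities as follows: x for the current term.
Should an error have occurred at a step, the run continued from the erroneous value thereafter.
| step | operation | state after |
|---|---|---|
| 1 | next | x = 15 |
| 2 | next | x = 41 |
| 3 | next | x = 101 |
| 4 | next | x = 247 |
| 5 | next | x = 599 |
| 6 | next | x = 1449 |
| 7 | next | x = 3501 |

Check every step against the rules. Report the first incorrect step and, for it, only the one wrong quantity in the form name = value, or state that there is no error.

no error

Recomputing the run from the initial state:
step 1: x = 15
step 2: x = 41
step 3: x = 101
step 4: x = 247
step 5: x = 599
step 6: x = 1449
step 7: x = 3501
This matches the record at every step.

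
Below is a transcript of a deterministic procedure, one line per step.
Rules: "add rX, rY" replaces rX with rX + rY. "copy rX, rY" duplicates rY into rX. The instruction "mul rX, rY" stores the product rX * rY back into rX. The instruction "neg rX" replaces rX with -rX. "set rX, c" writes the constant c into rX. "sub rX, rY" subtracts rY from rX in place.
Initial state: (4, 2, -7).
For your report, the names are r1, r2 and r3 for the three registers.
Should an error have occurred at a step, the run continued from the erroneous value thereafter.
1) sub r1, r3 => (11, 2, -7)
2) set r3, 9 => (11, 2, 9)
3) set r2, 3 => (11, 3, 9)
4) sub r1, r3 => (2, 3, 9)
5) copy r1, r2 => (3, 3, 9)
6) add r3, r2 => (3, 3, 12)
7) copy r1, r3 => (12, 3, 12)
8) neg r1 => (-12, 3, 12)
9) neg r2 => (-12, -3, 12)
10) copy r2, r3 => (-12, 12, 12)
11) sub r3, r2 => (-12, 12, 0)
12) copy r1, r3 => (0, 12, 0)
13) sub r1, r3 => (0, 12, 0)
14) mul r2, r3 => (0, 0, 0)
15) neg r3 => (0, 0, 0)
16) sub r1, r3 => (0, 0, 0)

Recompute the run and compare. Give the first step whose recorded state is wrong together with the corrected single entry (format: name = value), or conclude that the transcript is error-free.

no error

Recomputing the run from the initial state:
step 1: r1 = 11, r2 = 2, r3 = -7
step 2: r1 = 11, r2 = 2, r3 = 9
step 3: r1 = 11, r2 = 3, r3 = 9
step 4: r1 = 2, r2 = 3, r3 = 9
step 5: r1 = 3, r2 = 3, r3 = 9
step 6: r1 = 3, r2 = 3, r3 = 12
step 7: r1 = 12, r2 = 3, r3 = 12
step 8: r1 = -12, r2 = 3, r3 = 12
step 9: r1 = -12, r2 = -3, r3 = 12
step 10: r1 = -12, r2 = 12, r3 = 12
step 11: r1 = -12, r2 = 12, r3 = 0
step 12: r1 = 0, r2 = 12, r3 = 0
step 13: r1 = 0, r2 = 12, r3 = 0
step 14: r1 = 0, r2 = 0, r3 = 0
step 15: r1 = 0, r2 = 0, r3 = 0
step 16: r1 = 0, r2 = 0, r3 = 0
This matches the transcript at every step.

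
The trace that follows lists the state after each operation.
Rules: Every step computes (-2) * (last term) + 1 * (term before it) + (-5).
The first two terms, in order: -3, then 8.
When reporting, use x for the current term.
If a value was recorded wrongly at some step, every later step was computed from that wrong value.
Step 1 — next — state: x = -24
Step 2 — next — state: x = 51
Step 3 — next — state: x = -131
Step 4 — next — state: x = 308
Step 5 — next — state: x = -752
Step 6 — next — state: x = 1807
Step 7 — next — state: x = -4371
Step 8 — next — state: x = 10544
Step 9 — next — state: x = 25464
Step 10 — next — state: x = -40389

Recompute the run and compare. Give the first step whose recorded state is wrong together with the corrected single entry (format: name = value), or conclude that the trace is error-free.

Recomputing the run from the initial state:
step 1: x = -24
step 2: x = 51
step 3: x = -131
step 4: x = 308
step 5: x = -752
step 6: x = 1807
step 7: x = -4371
step 8: x = 10544
step 9: x = -25464
step 10: x = 61467
The first disagreement with the trace is at step 9, where the value should be x = -25464.

step 9, x = -25464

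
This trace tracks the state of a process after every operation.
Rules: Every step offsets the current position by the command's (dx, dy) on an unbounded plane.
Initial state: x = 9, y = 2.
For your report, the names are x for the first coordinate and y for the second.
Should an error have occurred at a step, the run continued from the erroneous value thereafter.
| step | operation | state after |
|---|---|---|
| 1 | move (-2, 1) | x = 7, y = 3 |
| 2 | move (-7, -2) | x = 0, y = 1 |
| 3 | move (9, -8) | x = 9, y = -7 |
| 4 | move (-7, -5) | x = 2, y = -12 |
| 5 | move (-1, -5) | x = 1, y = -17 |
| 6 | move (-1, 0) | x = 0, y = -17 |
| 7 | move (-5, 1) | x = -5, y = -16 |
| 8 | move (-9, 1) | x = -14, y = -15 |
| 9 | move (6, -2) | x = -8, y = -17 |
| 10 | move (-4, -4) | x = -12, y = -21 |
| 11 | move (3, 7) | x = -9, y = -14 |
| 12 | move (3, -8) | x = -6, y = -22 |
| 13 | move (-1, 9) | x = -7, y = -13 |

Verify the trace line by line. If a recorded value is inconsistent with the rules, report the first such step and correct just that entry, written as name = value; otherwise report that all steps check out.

no error

Recomputing the run from the initial state:
step 1: x = 7, y = 3
step 2: x = 0, y = 1
step 3: x = 9, y = -7
step 4: x = 2, y = -12
step 5: x = 1, y = -17
step 6: x = 0, y = -17
step 7: x = -5, y = -16
step 8: x = -14, y = -15
step 9: x = -8, y = -17
step 10: x = -12, y = -21
step 11: x = -9, y = -14
step 12: x = -6, y = -22
step 13: x = -7, y = -13
This matches the trace at every step.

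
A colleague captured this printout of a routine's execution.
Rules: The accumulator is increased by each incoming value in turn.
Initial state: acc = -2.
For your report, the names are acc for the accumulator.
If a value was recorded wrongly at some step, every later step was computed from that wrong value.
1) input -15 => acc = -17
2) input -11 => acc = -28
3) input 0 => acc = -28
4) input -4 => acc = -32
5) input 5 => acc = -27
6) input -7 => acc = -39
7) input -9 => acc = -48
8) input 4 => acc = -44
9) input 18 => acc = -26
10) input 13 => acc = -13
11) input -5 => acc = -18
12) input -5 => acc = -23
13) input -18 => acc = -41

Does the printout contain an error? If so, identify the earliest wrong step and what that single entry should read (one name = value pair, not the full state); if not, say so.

step 6, acc = -34

Recomputing the run from the initial state:
step 1: acc = -17
step 2: acc = -28
step 3: acc = -28
step 4: acc = -32
step 5: acc = -27
step 6: acc = -34
step 7: acc = -43
step 8: acc = -39
step 9: acc = -21
step 10: acc = -8
step 11: acc = -13
step 12: acc = -18
step 13: acc = -36
The first disagreement with the printout is at step 6, where the value should be acc = -34.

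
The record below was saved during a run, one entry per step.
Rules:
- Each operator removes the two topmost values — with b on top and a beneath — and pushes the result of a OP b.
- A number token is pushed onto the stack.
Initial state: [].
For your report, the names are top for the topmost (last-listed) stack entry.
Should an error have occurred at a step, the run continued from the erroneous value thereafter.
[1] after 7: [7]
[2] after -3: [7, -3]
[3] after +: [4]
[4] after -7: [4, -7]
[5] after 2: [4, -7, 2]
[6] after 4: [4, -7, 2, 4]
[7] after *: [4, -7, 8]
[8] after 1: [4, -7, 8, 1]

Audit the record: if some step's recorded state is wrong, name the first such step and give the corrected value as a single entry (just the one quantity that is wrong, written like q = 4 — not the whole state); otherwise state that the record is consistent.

no error

Recomputing the run from the initial state:
step 1: [7]
step 2: [7, -3]
step 3: [4]
step 4: [4, -7]
step 5: [4, -7, 2]
step 6: [4, -7, 2, 4]
step 7: [4, -7, 8]
step 8: [4, -7, 8, 1]
This matches the record at every step.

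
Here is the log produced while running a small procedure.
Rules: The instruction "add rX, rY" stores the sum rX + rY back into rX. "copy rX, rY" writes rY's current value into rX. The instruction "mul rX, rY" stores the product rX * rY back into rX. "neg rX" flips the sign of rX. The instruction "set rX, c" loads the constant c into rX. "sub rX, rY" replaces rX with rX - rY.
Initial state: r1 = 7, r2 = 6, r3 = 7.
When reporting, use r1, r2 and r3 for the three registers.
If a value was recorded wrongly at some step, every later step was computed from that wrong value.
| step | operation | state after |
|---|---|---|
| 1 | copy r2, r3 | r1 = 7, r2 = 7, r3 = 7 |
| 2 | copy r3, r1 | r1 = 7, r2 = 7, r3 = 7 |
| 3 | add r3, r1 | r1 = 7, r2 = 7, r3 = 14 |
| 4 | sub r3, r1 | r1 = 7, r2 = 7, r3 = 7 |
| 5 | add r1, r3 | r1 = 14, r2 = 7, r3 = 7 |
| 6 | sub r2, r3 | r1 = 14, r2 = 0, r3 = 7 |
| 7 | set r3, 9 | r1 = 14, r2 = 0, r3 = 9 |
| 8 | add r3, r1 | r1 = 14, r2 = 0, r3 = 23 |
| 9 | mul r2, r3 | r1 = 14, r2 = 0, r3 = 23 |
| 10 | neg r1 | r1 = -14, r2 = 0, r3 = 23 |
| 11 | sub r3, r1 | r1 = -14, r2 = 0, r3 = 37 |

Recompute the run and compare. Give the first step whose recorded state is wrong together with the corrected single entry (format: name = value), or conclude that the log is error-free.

no error

Recomputing the run from the initial state:
step 1: r1 = 7, r2 = 7, r3 = 7
step 2: r1 = 7, r2 = 7, r3 = 7
step 3: r1 = 7, r2 = 7, r3 = 14
step 4: r1 = 7, r2 = 7, r3 = 7
step 5: r1 = 14, r2 = 7, r3 = 7
step 6: r1 = 14, r2 = 0, r3 = 7
step 7: r1 = 14, r2 = 0, r3 = 9
step 8: r1 = 14, r2 = 0, r3 = 23
step 9: r1 = 14, r2 = 0, r3 = 23
step 10: r1 = -14, r2 = 0, r3 = 23
step 11: r1 = -14, r2 = 0, r3 = 37
This matches the log at every step.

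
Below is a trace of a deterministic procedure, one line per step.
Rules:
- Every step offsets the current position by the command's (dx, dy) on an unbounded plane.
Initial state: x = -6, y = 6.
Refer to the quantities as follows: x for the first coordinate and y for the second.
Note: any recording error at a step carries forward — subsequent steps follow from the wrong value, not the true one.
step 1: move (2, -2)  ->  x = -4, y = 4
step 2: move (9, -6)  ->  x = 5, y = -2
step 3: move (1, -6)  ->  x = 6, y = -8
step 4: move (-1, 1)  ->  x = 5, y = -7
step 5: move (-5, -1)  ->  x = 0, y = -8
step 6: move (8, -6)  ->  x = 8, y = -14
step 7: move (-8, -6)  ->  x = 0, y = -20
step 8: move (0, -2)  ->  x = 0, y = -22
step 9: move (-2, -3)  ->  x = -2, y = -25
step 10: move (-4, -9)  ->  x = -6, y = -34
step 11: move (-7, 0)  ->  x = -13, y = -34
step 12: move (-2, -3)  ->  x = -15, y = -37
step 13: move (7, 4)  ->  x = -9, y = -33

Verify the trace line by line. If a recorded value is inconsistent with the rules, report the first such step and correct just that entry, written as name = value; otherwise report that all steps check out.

step 1: x = -6 + (2) = -4, y = 6 + (-2) = 4 -> in agreement
step 2: x = -4 + (9) = 5, y = 4 + (-6) = -2 -> exactly as logged
step 3: x = 5 + (1) = 6, y = -2 + (-6) = -8 -> same as recorded
step 4: x = 6 + (-1) = 5, y = -8 + (1) = -7 -> agrees with the trace
step 5: x = 5 + (-5) = 0, y = -7 + (-1) = -8 -> agrees with the trace
step 6: x = 0 + (8) = 8, y = -8 + (-6) = -14 -> verified
step 7: x = 8 + (-8) = 0, y = -14 + (-6) = -20 -> in agreement
step 8: x = 0 + (0) = 0, y = -20 + (-2) = -22 -> checks out
step 9: x = 0 + (-2) = -2, y = -22 + (-3) = -25 -> agrees with the trace
step 10: x = -2 + (-4) = -6, y = -25 + (-9) = -34 -> exactly as logged
step 11: x = -6 + (-7) = -13, y = -34 + (0) = -34 -> consistent with the trace
step 12: x = -13 + (-2) = -15, y = -34 + (-3) = -37 -> no discrepancy
step 13: x = -15 + (7) = -8, y = -37 + (4) = -33 -> the trace disagrees here
So the first discrepancy is step 13, where the right value is x = -8.

step 13, x = -8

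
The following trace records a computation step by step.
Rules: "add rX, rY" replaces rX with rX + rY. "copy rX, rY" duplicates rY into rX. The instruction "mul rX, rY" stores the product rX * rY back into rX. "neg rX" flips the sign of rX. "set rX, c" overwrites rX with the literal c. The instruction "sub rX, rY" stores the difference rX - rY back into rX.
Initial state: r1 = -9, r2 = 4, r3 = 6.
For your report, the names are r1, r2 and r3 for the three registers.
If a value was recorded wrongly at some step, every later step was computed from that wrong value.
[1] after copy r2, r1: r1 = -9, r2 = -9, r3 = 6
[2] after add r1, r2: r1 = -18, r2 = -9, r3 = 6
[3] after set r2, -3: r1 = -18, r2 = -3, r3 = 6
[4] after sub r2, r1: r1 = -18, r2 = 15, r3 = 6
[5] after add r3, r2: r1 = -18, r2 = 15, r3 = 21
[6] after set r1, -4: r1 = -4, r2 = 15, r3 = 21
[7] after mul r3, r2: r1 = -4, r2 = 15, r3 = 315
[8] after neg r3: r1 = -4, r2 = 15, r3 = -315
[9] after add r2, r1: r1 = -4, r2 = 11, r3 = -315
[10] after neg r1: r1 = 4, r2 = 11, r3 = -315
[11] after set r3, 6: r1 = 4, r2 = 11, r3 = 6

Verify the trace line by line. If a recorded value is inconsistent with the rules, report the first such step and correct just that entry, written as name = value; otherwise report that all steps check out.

no error

Recomputing the run from the initial state:
step 1: r1 = -9, r2 = -9, r3 = 6
step 2: r1 = -18, r2 = -9, r3 = 6
step 3: r1 = -18, r2 = -3, r3 = 6
step 4: r1 = -18, r2 = 15, r3 = 6
step 5: r1 = -18, r2 = 15, r3 = 21
step 6: r1 = -4, r2 = 15, r3 = 21
step 7: r1 = -4, r2 = 15, r3 = 315
step 8: r1 = -4, r2 = 15, r3 = -315
step 9: r1 = -4, r2 = 11, r3 = -315
step 10: r1 = 4, r2 = 11, r3 = -315
step 11: r1 = 4, r2 = 11, r3 = 6
This matches the trace at every step.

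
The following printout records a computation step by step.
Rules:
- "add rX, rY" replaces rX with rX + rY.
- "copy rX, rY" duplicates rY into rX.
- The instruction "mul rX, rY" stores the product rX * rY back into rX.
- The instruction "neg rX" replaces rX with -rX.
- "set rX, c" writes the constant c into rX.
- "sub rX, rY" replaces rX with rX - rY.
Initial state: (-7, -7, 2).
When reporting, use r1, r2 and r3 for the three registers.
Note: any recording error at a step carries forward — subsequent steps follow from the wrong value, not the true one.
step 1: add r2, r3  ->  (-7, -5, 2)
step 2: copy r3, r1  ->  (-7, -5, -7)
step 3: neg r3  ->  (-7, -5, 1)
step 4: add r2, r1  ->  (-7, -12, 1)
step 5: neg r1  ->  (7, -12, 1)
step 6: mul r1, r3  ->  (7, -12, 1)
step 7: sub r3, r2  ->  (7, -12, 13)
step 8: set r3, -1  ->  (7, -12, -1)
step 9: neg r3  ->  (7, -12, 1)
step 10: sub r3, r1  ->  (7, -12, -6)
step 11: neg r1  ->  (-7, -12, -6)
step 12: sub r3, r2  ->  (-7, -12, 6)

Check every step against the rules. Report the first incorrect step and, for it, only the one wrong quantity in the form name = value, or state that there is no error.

Recomputing the run from the initial state:
step 1: r1 = -7, r2 = -5, r3 = 2
step 2: r1 = -7, r2 = -5, r3 = -7
step 3: r1 = -7, r2 = -5, r3 = 7
step 4: r1 = -7, r2 = -12, r3 = 7
step 5: r1 = 7, r2 = -12, r3 = 7
step 6: r1 = 49, r2 = -12, r3 = 7
step 7: r1 = 49, r2 = -12, r3 = 19
step 8: r1 = 49, r2 = -12, r3 = -1
step 9: r1 = 49, r2 = -12, r3 = 1
step 10: r1 = 49, r2 = -12, r3 = -48
step 11: r1 = -49, r2 = -12, r3 = -48
step 12: r1 = -49, r2 = -12, r3 = -36
The first disagreement with the printout is at step 3, where the value should be r3 = 7.

step 3, r3 = 7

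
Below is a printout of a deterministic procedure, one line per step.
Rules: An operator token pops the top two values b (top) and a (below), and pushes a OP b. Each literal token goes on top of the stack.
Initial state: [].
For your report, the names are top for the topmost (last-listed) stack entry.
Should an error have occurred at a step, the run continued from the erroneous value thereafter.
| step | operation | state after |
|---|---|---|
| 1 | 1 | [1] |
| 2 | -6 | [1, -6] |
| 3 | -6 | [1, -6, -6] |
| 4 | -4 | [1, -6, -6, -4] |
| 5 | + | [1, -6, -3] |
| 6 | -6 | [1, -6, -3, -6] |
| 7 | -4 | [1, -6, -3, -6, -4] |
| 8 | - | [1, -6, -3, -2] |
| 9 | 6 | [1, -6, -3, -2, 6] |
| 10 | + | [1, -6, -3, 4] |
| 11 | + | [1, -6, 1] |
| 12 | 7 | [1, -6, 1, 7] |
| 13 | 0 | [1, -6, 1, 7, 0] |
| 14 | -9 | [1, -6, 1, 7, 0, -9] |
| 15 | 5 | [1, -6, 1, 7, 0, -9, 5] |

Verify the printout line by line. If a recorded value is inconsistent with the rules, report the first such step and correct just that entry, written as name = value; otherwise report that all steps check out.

step 5, top = -10

Recomputing the run from the initial state:
step 1: [1]
step 2: [1, -6]
step 3: [1, -6, -6]
step 4: [1, -6, -6, -4]
step 5: [1, -6, -10]
step 6: [1, -6, -10, -6]
step 7: [1, -6, -10, -6, -4]
step 8: [1, -6, -10, -2]
step 9: [1, -6, -10, -2, 6]
step 10: [1, -6, -10, 4]
step 11: [1, -6, -6]
step 12: [1, -6, -6, 7]
step 13: [1, -6, -6, 7, 0]
step 14: [1, -6, -6, 7, 0, -9]
step 15: [1, -6, -6, 7, 0, -9, 5]
The first disagreement with the printout is at step 5, where the value should be top = -10.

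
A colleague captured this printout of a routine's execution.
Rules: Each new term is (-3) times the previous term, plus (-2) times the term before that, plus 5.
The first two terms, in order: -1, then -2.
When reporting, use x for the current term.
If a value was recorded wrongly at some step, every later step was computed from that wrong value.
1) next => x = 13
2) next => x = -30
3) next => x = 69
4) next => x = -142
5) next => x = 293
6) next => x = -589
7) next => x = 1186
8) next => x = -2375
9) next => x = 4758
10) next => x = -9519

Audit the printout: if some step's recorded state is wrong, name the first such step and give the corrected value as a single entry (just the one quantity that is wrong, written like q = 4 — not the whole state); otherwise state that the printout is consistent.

1. x = -3*(-2) + (-2)*(-1) + (5) = 13 (checks out)
2. x = -3*(13) + (-2)*(-2) + (5) = -30 (same as recorded)
3. x = -3*(-30) + (-2)*(13) + (5) = 69 (in agreement)
4. x = -3*(69) + (-2)*(-30) + (5) = -142 (no discrepancy)
5. x = -3*(-142) + (-2)*(69) + (5) = 293 (matches)
6. x = -3*(293) + (-2)*(-142) + (5) = -590 (not what was recorded)
The audit stops at step 6: the recorded entry is wrong and should be x = -590.

step 6, x = -590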